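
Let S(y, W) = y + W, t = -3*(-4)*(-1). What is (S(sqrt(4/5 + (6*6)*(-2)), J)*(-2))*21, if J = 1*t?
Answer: 504 - 84*I*sqrt(445)/5 ≈ 504.0 - 354.4*I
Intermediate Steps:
t = -12 (t = 12*(-1) = -12)
J = -12 (J = 1*(-12) = -12)
S(y, W) = W + y
(S(sqrt(4/5 + (6*6)*(-2)), J)*(-2))*21 = ((-12 + sqrt(4/5 + (6*6)*(-2)))*(-2))*21 = ((-12 + sqrt(4*(1/5) + 36*(-2)))*(-2))*21 = ((-12 + sqrt(4/5 - 72))*(-2))*21 = ((-12 + sqrt(-356/5))*(-2))*21 = ((-12 + 2*I*sqrt(445)/5)*(-2))*21 = (24 - 4*I*sqrt(445)/5)*21 = 504 - 84*I*sqrt(445)/5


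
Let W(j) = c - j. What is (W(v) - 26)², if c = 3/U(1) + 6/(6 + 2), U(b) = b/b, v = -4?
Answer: 5329/16 ≈ 333.06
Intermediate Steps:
U(b) = 1
c = 15/4 (c = 3/1 + 6/(6 + 2) = 3*1 + 6/8 = 3 + 6*(⅛) = 3 + ¾ = 15/4 ≈ 3.7500)
W(j) = 15/4 - j
(W(v) - 26)² = ((15/4 - 1*(-4)) - 26)² = ((15/4 + 4) - 26)² = (31/4 - 26)² = (-73/4)² = 5329/16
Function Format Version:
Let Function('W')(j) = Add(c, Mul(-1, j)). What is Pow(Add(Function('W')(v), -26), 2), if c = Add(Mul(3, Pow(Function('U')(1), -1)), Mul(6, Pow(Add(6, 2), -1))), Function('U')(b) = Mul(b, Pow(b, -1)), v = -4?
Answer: Rational(5329, 16) ≈ 333.06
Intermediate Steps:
Function('U')(b) = 1
c = Rational(15, 4) (c = Add(Mul(3, Pow(1, -1)), Mul(6, Pow(Add(6, 2), -1))) = Add(Mul(3, 1), Mul(6, Pow(8, -1))) = Add(3, Mul(6, Rational(1, 8))) = Add(3, Rational(3, 4)) = Rational(15, 4) ≈ 3.7500)
Function('W')(j) = Add(Rational(15, 4), Mul(-1, j))
Pow(Add(Function('W')(v), -26), 2) = Pow(Add(Add(Rational(15, 4), Mul(-1, -4)), -26), 2) = Pow(Add(Add(Rational(15, 4), 4), -26), 2) = Pow(Add(Rational(31, 4), -26), 2) = Pow(Rational(-73, 4), 2) = Rational(5329, 16)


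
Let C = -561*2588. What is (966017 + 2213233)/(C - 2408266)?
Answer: -1589625/1930067 ≈ -0.82361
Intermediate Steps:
C = -1451868
(966017 + 2213233)/(C - 2408266) = (966017 + 2213233)/(-1451868 - 2408266) = 3179250/(-3860134) = 3179250*(-1/3860134) = -1589625/1930067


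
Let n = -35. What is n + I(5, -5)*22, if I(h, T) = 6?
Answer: 97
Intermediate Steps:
n + I(5, -5)*22 = -35 + 6*22 = -35 + 132 = 97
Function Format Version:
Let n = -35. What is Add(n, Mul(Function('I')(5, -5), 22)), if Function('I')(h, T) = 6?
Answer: 97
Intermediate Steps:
Add(n, Mul(Function('I')(5, -5), 22)) = Add(-35, Mul(6, 22)) = Add(-35, 132) = 97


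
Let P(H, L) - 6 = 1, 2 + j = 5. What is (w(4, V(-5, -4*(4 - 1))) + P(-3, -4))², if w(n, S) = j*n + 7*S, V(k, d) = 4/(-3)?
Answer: 841/9 ≈ 93.444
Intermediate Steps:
j = 3 (j = -2 + 5 = 3)
P(H, L) = 7 (P(H, L) = 6 + 1 = 7)
V(k, d) = -4/3 (V(k, d) = 4*(-⅓) = -4/3)
w(n, S) = 3*n + 7*S
(w(4, V(-5, -4*(4 - 1))) + P(-3, -4))² = ((3*4 + 7*(-4/3)) + 7)² = ((12 - 28/3) + 7)² = (8/3 + 7)² = (29/3)² = 841/9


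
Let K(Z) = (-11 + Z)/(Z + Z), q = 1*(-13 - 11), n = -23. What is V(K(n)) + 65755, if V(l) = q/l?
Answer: 1117283/17 ≈ 65723.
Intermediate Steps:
q = -24 (q = 1*(-24) = -24)
K(Z) = (-11 + Z)/(2*Z) (K(Z) = (-11 + Z)/((2*Z)) = (-11 + Z)*(1/(2*Z)) = (-11 + Z)/(2*Z))
V(l) = -24/l
V(K(n)) + 65755 = -24*(-46/(-11 - 23)) + 65755 = -24/((½)*(-1/23)*(-34)) + 65755 = -24/17/23 + 65755 = -24*23/17 + 65755 = -552/17 + 65755 = 1117283/17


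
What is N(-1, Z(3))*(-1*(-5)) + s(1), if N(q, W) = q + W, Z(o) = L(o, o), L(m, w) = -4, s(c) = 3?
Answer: -22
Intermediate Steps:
Z(o) = -4
N(q, W) = W + q
N(-1, Z(3))*(-1*(-5)) + s(1) = (-4 - 1)*(-1*(-5)) + 3 = -5*5 + 3 = -25 + 3 = -22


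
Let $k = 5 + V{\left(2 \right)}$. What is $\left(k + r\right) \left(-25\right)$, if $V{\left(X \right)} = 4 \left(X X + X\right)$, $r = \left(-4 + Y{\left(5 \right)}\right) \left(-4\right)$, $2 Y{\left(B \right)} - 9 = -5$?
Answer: $-925$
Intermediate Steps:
$Y{\left(B \right)} = 2$ ($Y{\left(B \right)} = \frac{9}{2} + \frac{1}{2} \left(-5\right) = \frac{9}{2} - \frac{5}{2} = 2$)
$r = 8$ ($r = \left(-4 + 2\right) \left(-4\right) = \left(-2\right) \left(-4\right) = 8$)
$V{\left(X \right)} = 4 X + 4 X^{2}$ ($V{\left(X \right)} = 4 \left(X^{2} + X\right) = 4 \left(X + X^{2}\right) = 4 X + 4 X^{2}$)
$k = 29$ ($k = 5 + 4 \cdot 2 \left(1 + 2\right) = 5 + 4 \cdot 2 \cdot 3 = 5 + 24 = 29$)
$\left(k + r\right) \left(-25\right) = \left(29 + 8\right) \left(-25\right) = 37 \left(-25\right) = -925$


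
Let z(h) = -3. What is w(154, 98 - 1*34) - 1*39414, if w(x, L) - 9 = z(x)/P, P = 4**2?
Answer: -630483/16 ≈ -39405.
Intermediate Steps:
P = 16
w(x, L) = 141/16 (w(x, L) = 9 - 3/16 = 141/16)
w(154, 98 - 1*34) - 1*39414 = 141/16 - 1*39414 = 141/16 - 39414 = -630483/16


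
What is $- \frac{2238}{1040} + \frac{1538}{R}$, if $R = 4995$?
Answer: $- \frac{957929}{519480} \approx -1.844$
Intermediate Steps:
$- \frac{2238}{1040} + \frac{1538}{R} = - \frac{2238}{1040} + \frac{1538}{4995} = \left(-2238\right) \frac{1}{1040} + 1538 \cdot \frac{1}{4995} = - \frac{1119}{520} + \frac{1538}{4995} = - \frac{957929}{519480}$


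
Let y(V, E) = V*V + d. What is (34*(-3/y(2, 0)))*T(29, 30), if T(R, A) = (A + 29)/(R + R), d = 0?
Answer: -3009/116 ≈ -25.940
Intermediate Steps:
y(V, E) = V² (y(V, E) = V*V + 0 = V² + 0 = V²)
T(R, A) = (29 + A)/(2*R) (T(R, A) = (29 + A)/((2*R)) = (29 + A)*(1/(2*R)) = (29 + A)/(2*R))
(34*(-3/y(2, 0)))*T(29, 30) = (34*(-3/(2²)))*((½)*(29 + 30)/29) = (34*(-3/4))*((½)*(1/29)*59) = (34*(-3*¼))*(59/58) = (34*(-¾))*(59/58) = -51/2*59/58 = -3009/116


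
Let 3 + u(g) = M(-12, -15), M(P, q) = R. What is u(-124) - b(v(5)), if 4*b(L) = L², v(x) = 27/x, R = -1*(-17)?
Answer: 671/100 ≈ 6.7100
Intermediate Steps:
R = 17
M(P, q) = 17
u(g) = 14 (u(g) = -3 + 17 = 14)
b(L) = L²/4
u(-124) - b(v(5)) = 14 - (27/5)²/4 = 14 - 729/(4*25) = 14 - 1*729/100 = 14 - 729/100 = 671/100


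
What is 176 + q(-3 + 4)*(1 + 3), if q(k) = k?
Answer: 180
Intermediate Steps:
176 + q(-3 + 4)*(1 + 3) = 176 + (-3 + 4)*(1 + 3) = 176 + 1*4 = 176 + 4 = 180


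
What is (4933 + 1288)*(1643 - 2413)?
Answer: -4790170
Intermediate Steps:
(4933 + 1288)*(1643 - 2413) = 6221*(-770) = -4790170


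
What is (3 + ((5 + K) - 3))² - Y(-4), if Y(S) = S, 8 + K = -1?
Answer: 20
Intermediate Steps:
K = -9 (K = -8 - 1 = -9)
(3 + ((5 + K) - 3))² - Y(-4) = (3 + ((5 - 9) - 3))² - 1*(-4) = (3 + (-4 - 3))² + 4 = (3 - 7)² + 4 = (-4)² + 4 = 16 + 4 = 20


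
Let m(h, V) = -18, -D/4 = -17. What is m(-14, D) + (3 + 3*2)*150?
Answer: 1332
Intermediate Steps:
D = 68 (D = -4*(-17) = 68)
m(-14, D) + (3 + 3*2)*150 = -18 + (3 + 3*2)*150 = -18 + (3 + 6)*150 = -18 + 9*150 = -18 + 1350 = 1332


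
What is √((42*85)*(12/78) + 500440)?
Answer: 2*√21166795/13 ≈ 707.81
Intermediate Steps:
√((42*85)*(12/78) + 500440) = √(3570*(12*(1/78)) + 500440) = √(3570*(2/13) + 500440) = √(7140/13 + 500440) = √(6512860/13) = 2*√21166795/13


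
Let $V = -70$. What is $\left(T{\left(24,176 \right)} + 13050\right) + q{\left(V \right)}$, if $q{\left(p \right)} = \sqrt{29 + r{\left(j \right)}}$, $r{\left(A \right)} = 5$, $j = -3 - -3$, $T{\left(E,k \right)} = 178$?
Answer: $13228 + \sqrt{34} \approx 13234.0$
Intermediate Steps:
$j = 0$ ($j = -3 + 3 = 0$)
$q{\left(p \right)} = \sqrt{34}$ ($q{\left(p \right)} = \sqrt{29 + 5} = \sqrt{34}$)
$\left(T{\left(24,176 \right)} + 13050\right) + q{\left(V \right)} = \left(178 + 13050\right) + \sqrt{34} = 13228 + \sqrt{34}$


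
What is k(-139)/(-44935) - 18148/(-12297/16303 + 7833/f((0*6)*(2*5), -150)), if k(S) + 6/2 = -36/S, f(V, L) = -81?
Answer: 12473828264064333/66986650480420 ≈ 186.21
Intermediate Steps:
k(S) = -3 - 36/S
k(-139)/(-44935) - 18148/(-12297/16303 + 7833/f((0*6)*(2*5), -150)) = (-3 - 36/(-139))/(-44935) - 18148/(-12297/16303 + 7833/(-81)) = (-3 - 36*(-1/139))*(-1/44935) - 18148/(-12297*1/16303 + 7833*(-1/81)) = (-3 + 36/139)*(-1/44935) - 18148/(-12297/16303 - 2611/27) = -381/139*(-1/44935) - 18148/(-42899152/440181) = 381/6245965 - 18148*(-440181/42899152) = 381/6245965 + 1997101197/10724788 = 12473828264064333/66986650480420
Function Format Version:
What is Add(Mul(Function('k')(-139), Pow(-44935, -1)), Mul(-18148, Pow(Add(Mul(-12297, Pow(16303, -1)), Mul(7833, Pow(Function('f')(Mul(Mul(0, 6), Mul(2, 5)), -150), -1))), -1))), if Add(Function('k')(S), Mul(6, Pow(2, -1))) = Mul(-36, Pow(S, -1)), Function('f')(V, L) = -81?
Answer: Rational(12473828264064333, 66986650480420) ≈ 186.21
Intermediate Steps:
Function('k')(S) = Add(-3, Mul(-36, Pow(S, -1)))
Add(Mul(Function('k')(-139), Pow(-44935, -1)), Mul(-18148, Pow(Add(Mul(-12297, Pow(16303, -1)), Mul(7833, Pow(Function('f')(Mul(Mul(0, 6), Mul(2, 5)), -150), -1))), -1))) = Add(Mul(Add(-3, Mul(-36, Pow(-139, -1))), Pow(-44935, -1)), Mul(-18148, Pow(Add(Mul(-12297, Pow(16303, -1)), Mul(7833, Pow(-81, -1))), -1))) = Add(Mul(Add(-3, Mul(-36, Rational(-1, 139))), Rational(-1, 44935)), Mul(-18148, Pow(Add(Mul(-12297, Rational(1, 16303)), Mul(7833, Rational(-1, 81))), -1))) = Add(Mul(Add(-3, Rational(36, 139)), Rational(-1, 44935)), Mul(-18148, Pow(Add(Rational(-12297, 16303), Rational(-2611, 27)), -1))) = Add(Mul(Rational(-381, 139), Rational(-1, 44935)), Mul(-18148, Pow(Rational(-42899152, 440181), -1))) = Add(Rational(381, 6245965), Mul(-18148, Rational(-440181, 42899152))) = Add(Rational(381, 6245965), Rational(1997101197, 10724788)) = Rational(12473828264064333, 66986650480420)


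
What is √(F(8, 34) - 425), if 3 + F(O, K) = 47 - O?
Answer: I*√389 ≈ 19.723*I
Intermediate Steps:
F(O, K) = 44 - O (F(O, K) = -3 + (47 - O) = 44 - O)
√(F(8, 34) - 425) = √((44 - 1*8) - 425) = √((44 - 8) - 425) = √(36 - 425) = √(-389) = I*√389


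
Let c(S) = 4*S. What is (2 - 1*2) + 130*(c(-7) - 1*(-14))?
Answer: -1820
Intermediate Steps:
(2 - 1*2) + 130*(c(-7) - 1*(-14)) = (2 - 1*2) + 130*(4*(-7) - 1*(-14)) = (2 - 2) + 130*(-28 + 14) = 0 + 130*(-14) = 0 - 1820 = -1820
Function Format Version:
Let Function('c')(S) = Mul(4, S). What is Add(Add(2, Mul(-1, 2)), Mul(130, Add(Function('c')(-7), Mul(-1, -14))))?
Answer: -1820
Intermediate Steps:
Add(Add(2, Mul(-1, 2)), Mul(130, Add(Function('c')(-7), Mul(-1, -14)))) = Add(Add(2, Mul(-1, 2)), Mul(130, Add(Mul(4, -7), Mul(-1, -14)))) = Add(Add(2, -2), Mul(130, Add(-28, 14))) = Add(0, Mul(130, -14)) = Add(0, -1820) = -1820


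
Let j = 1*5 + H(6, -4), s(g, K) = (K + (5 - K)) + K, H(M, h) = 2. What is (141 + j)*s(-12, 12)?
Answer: 2516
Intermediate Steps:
s(g, K) = 5 + K
j = 7 (j = 1*5 + 2 = 5 + 2 = 7)
(141 + j)*s(-12, 12) = (141 + 7)*(5 + 12) = 148*17 = 2516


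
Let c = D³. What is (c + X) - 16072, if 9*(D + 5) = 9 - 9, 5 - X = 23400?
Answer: -39592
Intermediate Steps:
X = -23395 (X = 5 - 1*23400 = 5 - 23400 = -23395)
D = -5 (D = -5 + (9 - 9)/9 = -5 + (⅑)*0 = -5 + 0 = -5)
c = -125 (c = (-5)³ = -125)
(c + X) - 16072 = (-125 - 23395) - 16072 = -23520 - 16072 = -39592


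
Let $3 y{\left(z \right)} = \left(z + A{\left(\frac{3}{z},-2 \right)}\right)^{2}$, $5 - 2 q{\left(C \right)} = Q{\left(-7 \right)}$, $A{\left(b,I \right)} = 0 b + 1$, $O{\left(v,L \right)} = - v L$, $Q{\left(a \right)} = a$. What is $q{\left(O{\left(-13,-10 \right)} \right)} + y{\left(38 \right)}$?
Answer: $513$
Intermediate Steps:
$O{\left(v,L \right)} = - L v$
$A{\left(b,I \right)} = 1$ ($A{\left(b,I \right)} = 0 + 1 = 1$)
$q{\left(C \right)} = 6$ ($q{\left(C \right)} = \frac{5}{2} - - \frac{7}{2} = \frac{5}{2} + \frac{7}{2} = 6$)
$y{\left(z \right)} = \frac{\left(1 + z\right)^{2}}{3}$ ($y{\left(z \right)} = \frac{\left(z + 1\right)^{2}}{3} = \frac{\left(1 + z\right)^{2}}{3}$)
$q{\left(O{\left(-13,-10 \right)} \right)} + y{\left(38 \right)} = 6 + \frac{\left(1 + 38\right)^{2}}{3} = 6 + \frac{39^{2}}{3} = 6 + \frac{1}{3} \cdot 1521 = 6 + 507 = 513$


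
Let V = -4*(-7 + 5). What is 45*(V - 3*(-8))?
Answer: 1440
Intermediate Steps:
V = 8 (V = -4*(-2) = 8)
45*(V - 3*(-8)) = 45*(8 - 3*(-8)) = 45*(8 + 24) = 45*32 = 1440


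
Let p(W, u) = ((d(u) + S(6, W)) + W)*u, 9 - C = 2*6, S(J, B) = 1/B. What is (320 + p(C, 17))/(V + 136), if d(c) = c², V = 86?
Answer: 15529/666 ≈ 23.317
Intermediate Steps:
C = -3 (C = 9 - 2*6 = 9 - 1*12 = 9 - 12 = -3)
p(W, u) = u*(W + 1/W + u²) (p(W, u) = ((u² + 1/W) + W)*u = ((1/W + u²) + W)*u = (W + 1/W + u²)*u = u*(W + 1/W + u²))
(320 + p(C, 17))/(V + 136) = (320 + (17³ - 3*17 + 17/(-3)))/(86 + 136) = (320 + (4913 - 51 + 17*(-⅓)))/222 = (320 + (4913 - 51 - 17/3))*(1/222) = (320 + 14569/3)*(1/222) = (15529/3)*(1/222) = 15529/666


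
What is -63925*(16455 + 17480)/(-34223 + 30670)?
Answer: 197208625/323 ≈ 6.1055e+5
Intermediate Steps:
-63925*(16455 + 17480)/(-34223 + 30670) = -63925/((-3553/33935)) = -63925/((-3553*1/33935)) = -63925/(-323/3085) = -63925*(-3085/323) = 197208625/323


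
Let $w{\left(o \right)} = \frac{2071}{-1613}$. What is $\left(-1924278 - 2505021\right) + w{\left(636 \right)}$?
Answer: $- \frac{7144461358}{1613} \approx -4.4293 \cdot 10^{6}$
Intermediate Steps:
$w{\left(o \right)} = - \frac{2071}{1613}$ ($w{\left(o \right)} = 2071 \left(- \frac{1}{1613}\right) = - \frac{2071}{1613}$)
$\left(-1924278 - 2505021\right) + w{\left(636 \right)} = \left(-1924278 - 2505021\right) - \frac{2071}{1613} = -4429299 - \frac{2071}{1613} = - \frac{7144461358}{1613}$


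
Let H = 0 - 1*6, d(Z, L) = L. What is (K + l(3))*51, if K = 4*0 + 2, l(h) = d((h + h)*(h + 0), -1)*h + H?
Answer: -357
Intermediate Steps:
H = -6 (H = 0 - 6 = -6)
l(h) = -6 - h (l(h) = -h - 6 = -6 - h)
K = 2 (K = 0 + 2 = 2)
(K + l(3))*51 = (2 + (-6 - 1*3))*51 = (2 + (-6 - 3))*51 = (2 - 9)*51 = -7*51 = -357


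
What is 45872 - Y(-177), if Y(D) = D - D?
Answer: 45872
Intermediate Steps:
Y(D) = 0
45872 - Y(-177) = 45872 - 1*0 = 45872 + 0 = 45872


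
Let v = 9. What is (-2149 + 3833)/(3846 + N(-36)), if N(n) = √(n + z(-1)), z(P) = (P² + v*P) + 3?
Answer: 6476664/14791757 - 1684*I*√41/14791757 ≈ 0.43786 - 0.00072898*I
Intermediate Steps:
z(P) = 3 + P² + 9*P (z(P) = (P² + 9*P) + 3 = 3 + P² + 9*P)
N(n) = √(-5 + n) (N(n) = √(n + (3 + (-1)² + 9*(-1))) = √(n + (3 + 1 - 9)) = √(n - 5) = √(-5 + n))
(-2149 + 3833)/(3846 + N(-36)) = (-2149 + 3833)/(3846 + √(-5 - 36)) = 1684/(3846 + √(-41)) = 1684/(3846 + I*√41)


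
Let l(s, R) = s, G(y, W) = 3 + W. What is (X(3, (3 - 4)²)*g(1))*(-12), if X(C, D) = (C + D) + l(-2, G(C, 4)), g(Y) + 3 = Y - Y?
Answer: 72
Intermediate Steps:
g(Y) = -3 (g(Y) = -3 + (Y - Y) = -3 + 0 = -3)
X(C, D) = -2 + C + D (X(C, D) = (C + D) - 2 = -2 + C + D)
(X(3, (3 - 4)²)*g(1))*(-12) = ((-2 + 3 + (3 - 4)²)*(-3))*(-12) = ((-2 + 3 + (-1)²)*(-3))*(-12) = ((-2 + 3 + 1)*(-3))*(-12) = (2*(-3))*(-12) = -6*(-12) = 72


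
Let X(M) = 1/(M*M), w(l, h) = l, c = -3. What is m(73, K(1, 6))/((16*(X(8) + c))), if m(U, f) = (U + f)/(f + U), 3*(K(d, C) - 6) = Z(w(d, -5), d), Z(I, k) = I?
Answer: -4/191 ≈ -0.020942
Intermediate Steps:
K(d, C) = 6 + d/3
X(M) = M⁻² (X(M) = 1/(M²) = M⁻²)
m(U, f) = 1 (m(U, f) = (U + f)/(U + f) = 1)
m(73, K(1, 6))/((16*(X(8) + c))) = 1/(16*(8⁻² - 3)) = 1/(16*(1/64 - 3)) = 1/(16*(-191/64)) = 1/(-191/4) = 1*(-4/191) = -4/191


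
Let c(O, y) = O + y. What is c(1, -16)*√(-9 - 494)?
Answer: -15*I*√503 ≈ -336.42*I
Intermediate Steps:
c(1, -16)*√(-9 - 494) = (1 - 16)*√(-9 - 494) = -15*I*√503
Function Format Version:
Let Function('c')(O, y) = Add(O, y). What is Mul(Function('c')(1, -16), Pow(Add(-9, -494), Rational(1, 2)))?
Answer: Mul(-15, I, Pow(503, Rational(1, 2))) ≈ Mul(-336.42, I)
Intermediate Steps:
Mul(Function('c')(1, -16), Pow(Add(-9, -494), Rational(1, 2))) = Mul(Add(1, -16), Pow(Add(-9, -494), Rational(1, 2))) = Mul(-15, Pow(-503, Rational(1, 2))) = Mul(-15, Mul(I, Pow(503, Rational(1, 2)))) = Mul(-15, I, Pow(503, Rational(1, 2)))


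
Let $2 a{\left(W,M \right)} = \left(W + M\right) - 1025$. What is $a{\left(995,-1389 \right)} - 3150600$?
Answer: $- \frac{6302619}{2} \approx -3.1513 \cdot 10^{6}$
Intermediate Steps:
$a{\left(W,M \right)} = - \frac{1025}{2} + \frac{M}{2} + \frac{W}{2}$ ($a{\left(W,M \right)} = \frac{\left(W + M\right) - 1025}{2} = \frac{\left(M + W\right) - 1025}{2} = \frac{-1025 + M + W}{2} = - \frac{1025}{2} + \frac{M}{2} + \frac{W}{2}$)
$a{\left(995,-1389 \right)} - 3150600 = \left(- \frac{1025}{2} + \frac{1}{2} \left(-1389\right) + \frac{1}{2} \cdot 995\right) - 3150600 = \left(- \frac{1025}{2} - \frac{1389}{2} + \frac{995}{2}\right) - 3150600 = - \frac{1419}{2} - 3150600 = - \frac{6302619}{2}$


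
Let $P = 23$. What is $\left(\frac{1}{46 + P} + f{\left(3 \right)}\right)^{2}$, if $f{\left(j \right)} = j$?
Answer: $\frac{43264}{4761} \approx 9.0872$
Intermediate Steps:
$\left(\frac{1}{46 + P} + f{\left(3 \right)}\right)^{2} = \left(\frac{1}{46 + 23} + 3\right)^{2} = \left(\frac{1}{69} + 3\right)^{2} = \left(\frac{208}{69}\right)^{2} = \frac{43264}{4761}$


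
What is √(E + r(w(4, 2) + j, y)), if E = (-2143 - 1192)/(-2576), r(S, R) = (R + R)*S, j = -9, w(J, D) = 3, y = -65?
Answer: √612535/28 ≈ 27.952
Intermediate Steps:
r(S, R) = 2*R*S (r(S, R) = (2*R)*S = 2*R*S)
E = 145/112 (E = -3335*(-1/2576) = 145/112 ≈ 1.2946)
√(E + r(w(4, 2) + j, y)) = √(145/112 + 2*(-65)*(3 - 9)) = √(145/112 + 2*(-65)*(-6)) = √(145/112 + 780) = √(87505/112) = √612535/28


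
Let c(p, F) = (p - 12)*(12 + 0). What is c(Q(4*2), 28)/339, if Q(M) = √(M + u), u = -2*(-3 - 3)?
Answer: -48/113 + 8*√5/113 ≈ -0.26647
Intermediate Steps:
u = 12 (u = -2*(-6) = 12)
Q(M) = √(12 + M) (Q(M) = √(M + 12) = √(12 + M))
c(p, F) = -144 + 12*p (c(p, F) = (-12 + p)*12 = -144 + 12*p)
c(Q(4*2), 28)/339 = (-144 + 12*√(12 + 4*2))/339 = (-144 + 12*√(12 + 8))*(1/339) = (-144 + 12*√20)*(1/339) = (-144 + 12*(2*√5))*(1/339) = (-144 + 24*√5)*(1/339) = -48/113 + 8*√5/113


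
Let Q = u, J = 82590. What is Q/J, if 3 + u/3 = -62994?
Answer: -62997/27530 ≈ -2.2883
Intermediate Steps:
u = -188991 (u = -9 + 3*(-62994) = -9 - 188982 = -188991)
Q = -188991
Q/J = -188991/82590 = -188991*1/82590 = -62997/27530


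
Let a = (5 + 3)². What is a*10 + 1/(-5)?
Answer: 3199/5 ≈ 639.80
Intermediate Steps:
a = 64 (a = 8² = 64)
a*10 + 1/(-5) = 64*10 + 1/(-5) = 640 - ⅕ = 3199/5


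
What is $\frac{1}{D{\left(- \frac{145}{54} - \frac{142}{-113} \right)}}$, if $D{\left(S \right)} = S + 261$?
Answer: $\frac{6102}{1583905} \approx 0.0038525$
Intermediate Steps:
$D{\left(S \right)} = 261 + S$
$\frac{1}{D{\left(- \frac{145}{54} - \frac{142}{-113} \right)}} = \frac{1}{261 - \left(- \frac{142}{113} + \frac{145}{54}\right)} = \frac{1}{261 - \frac{8717}{6102}} = \frac{1}{\frac{1583905}{6102}} = \frac{6102}{1583905}$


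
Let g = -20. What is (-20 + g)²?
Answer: 1600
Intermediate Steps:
(-20 + g)² = (-20 - 20)² = (-40)² = 1600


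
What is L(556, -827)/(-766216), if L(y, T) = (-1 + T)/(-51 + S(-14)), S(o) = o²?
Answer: 207/27775330 ≈ 7.4527e-6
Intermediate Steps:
L(y, T) = -1/145 + T/145 (L(y, T) = (-1 + T)/(-51 + (-14)²) = (-1 + T)/(-51 + 196) = (-1 + T)/145 = (-1 + T)*(1/145) = -1/145 + T/145)
L(556, -827)/(-766216) = (-1/145 + (1/145)*(-827))/(-766216) = (-1/145 - 827/145)*(-1/766216) = -828/145*(-1/766216) = 207/27775330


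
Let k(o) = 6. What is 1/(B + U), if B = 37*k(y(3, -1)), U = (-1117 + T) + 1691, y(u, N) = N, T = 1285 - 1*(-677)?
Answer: 1/2758 ≈ 0.00036258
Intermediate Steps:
T = 1962 (T = 1285 + 677 = 1962)
U = 2536 (U = (-1117 + 1962) + 1691 = 845 + 1691 = 2536)
B = 222 (B = 37*6 = 222)
1/(B + U) = 1/(222 + 2536) = 1/2758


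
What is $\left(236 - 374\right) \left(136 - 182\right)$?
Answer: $6348$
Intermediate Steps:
$\left(236 - 374\right) \left(136 - 182\right) = \left(-138\right) \left(-46\right) = 6348$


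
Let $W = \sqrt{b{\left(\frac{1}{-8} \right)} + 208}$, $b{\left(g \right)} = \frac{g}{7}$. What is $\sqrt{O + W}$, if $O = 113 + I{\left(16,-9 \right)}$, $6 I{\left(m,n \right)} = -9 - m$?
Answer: $\frac{\sqrt{191982 + 63 \sqrt{163058}}}{42} \approx 11.102$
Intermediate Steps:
$b{\left(g \right)} = \frac{g}{7}$ ($b{\left(g \right)} = g \frac{1}{7} = \frac{g}{7}$)
$I{\left(m,n \right)} = - \frac{3}{2} - \frac{m}{6}$ ($I{\left(m,n \right)} = \frac{-9 - m}{6} = - \frac{3}{2} - \frac{m}{6}$)
$O = \frac{653}{6}$ ($O = 113 - \frac{25}{6} = \frac{653}{6} \approx 108.83$)
$W = \frac{\sqrt{163058}}{28}$ ($W = \sqrt{\frac{1}{7 \left(-8\right)} + 208} = \sqrt{\frac{1}{7} \left(- \frac{1}{8}\right) + 208} = \sqrt{- \frac{1}{56} + 208} = \sqrt{\frac{11647}{56}} = \frac{\sqrt{163058}}{28} \approx 14.422$)
$\sqrt{O + W} = \sqrt{\frac{653}{6} + \frac{\sqrt{163058}}{28}}$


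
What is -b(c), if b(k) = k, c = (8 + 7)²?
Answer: -225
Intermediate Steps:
c = 225 (c = 15² = 225)
-b(c) = -1*225 = -225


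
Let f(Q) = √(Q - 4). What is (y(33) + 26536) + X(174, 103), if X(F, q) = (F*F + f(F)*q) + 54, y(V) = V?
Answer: 56899 + 103*√170 ≈ 58242.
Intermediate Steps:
f(Q) = √(-4 + Q)
X(F, q) = 54 + F² + q*√(-4 + F) (X(F, q) = (F*F + √(-4 + F)*q) + 54 = (F² + q*√(-4 + F)) + 54 = 54 + F² + q*√(-4 + F))
(y(33) + 26536) + X(174, 103) = (33 + 26536) + (54 + 174² + 103*√(-4 + 174)) = 26569 + (54 + 30276 + 103*√170) = 26569 + (30330 + 103*√170) = 56899 + 103*√170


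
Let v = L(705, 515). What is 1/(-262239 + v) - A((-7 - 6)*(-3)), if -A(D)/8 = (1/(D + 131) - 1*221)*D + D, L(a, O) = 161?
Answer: -1529026999117/22276630 ≈ -68638.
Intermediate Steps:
v = 161
A(D) = -8*D - 8*D*(-221 + 1/(131 + D)) (A(D) = -8*((1/(D + 131) - 1*221)*D + D) = -8*((1/(131 + D) - 221)*D + D) = -8*((-221 + 1/(131 + D))*D + D) = -8*(D*(-221 + 1/(131 + D)) + D) = -8*(D + D*(-221 + 1/(131 + D))) = -8*D - 8*D*(-221 + 1/(131 + D)))
1/(-262239 + v) - A((-7 - 6)*(-3)) = 1/(-262239 + 161) - 8*(-7 - 6)*(-3)*(28819 + 220*((-7 - 6)*(-3)))/(131 + (-7 - 6)*(-3)) = 1/(-262078) - 8*(-13*(-3))*(28819 + 220*(-13*(-3)))/(131 - 13*(-3)) = -1/262078 - 8*39*(28819 + 220*39)/(131 + 39) = -1/262078 - 8*39*(28819 + 8580)/170 = -1/262078 - 8*39*37399/170 = -1/262078 - 1*5834244/85 = -1/262078 - 5834244/85 = -1529026999117/22276630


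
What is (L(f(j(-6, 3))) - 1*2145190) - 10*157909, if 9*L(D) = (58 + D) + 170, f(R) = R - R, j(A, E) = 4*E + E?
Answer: -11172764/3 ≈ -3.7243e+6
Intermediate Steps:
j(A, E) = 5*E
f(R) = 0
L(D) = 76/3 + D/9 (L(D) = ((58 + D) + 170)/9 = (228 + D)/9 = 76/3 + D/9)
(L(f(j(-6, 3))) - 1*2145190) - 10*157909 = ((76/3 + (1/9)*0) - 1*2145190) - 10*157909 = ((76/3 + 0) - 2145190) - 1*1579090 = (76/3 - 2145190) - 1579090 = -6435494/3 - 1579090 = -11172764/3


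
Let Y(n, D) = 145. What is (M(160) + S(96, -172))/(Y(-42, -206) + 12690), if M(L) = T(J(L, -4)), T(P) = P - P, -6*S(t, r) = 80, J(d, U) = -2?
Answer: -8/7701 ≈ -0.0010388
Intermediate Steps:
S(t, r) = -40/3 (S(t, r) = -⅙*80 = -40/3)
T(P) = 0
M(L) = 0
(M(160) + S(96, -172))/(Y(-42, -206) + 12690) = (0 - 40/3)/(145 + 12690) = -40/3/12835 = -40/3*1/12835 = -8/7701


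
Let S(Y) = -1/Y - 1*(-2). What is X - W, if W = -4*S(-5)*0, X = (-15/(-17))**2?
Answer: 225/289 ≈ 0.77855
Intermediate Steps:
S(Y) = 2 - 1/Y (S(Y) = -1/Y + 2 = 2 - 1/Y)
X = 225/289 (X = (-15*(-1/17))**2 = (15/17)**2 = 225/289 ≈ 0.77855)
W = 0 (W = -4*(2 - 1/(-5))*0 = -4*(2 - 1*(-1/5))*0 = -4*(2 + 1/5)*0 = -4*11/5*0 = -44/5*0 = 0)
X - W = 225/289 - 1*0 = 225/289 + 0 = 225/289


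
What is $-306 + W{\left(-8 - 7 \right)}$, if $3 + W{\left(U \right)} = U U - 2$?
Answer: $-86$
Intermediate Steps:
$W{\left(U \right)} = -5 + U^{2}$ ($W{\left(U \right)} = -3 + \left(U U - 2\right) = -3 + \left(U^{2} - 2\right) = -3 + \left(-2 + U^{2}\right) = -5 + U^{2}$)
$-306 + W{\left(-8 - 7 \right)} = -306 - \left(5 - \left(-8 - 7\right)^{2}\right) = -306 - \left(5 - \left(-15\right)^{2}\right) = -306 + \left(-5 + 225\right) = -306 + 220 = -86$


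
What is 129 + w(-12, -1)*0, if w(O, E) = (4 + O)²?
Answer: 129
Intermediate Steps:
129 + w(-12, -1)*0 = 129 + (4 - 12)²*0 = 129 + (-8)²*0 = 129 + 64*0 = 129 + 0 = 129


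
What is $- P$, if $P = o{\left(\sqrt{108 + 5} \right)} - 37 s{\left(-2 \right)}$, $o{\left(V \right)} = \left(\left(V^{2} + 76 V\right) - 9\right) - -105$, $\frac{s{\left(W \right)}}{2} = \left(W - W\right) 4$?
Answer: $-209 - 76 \sqrt{113} \approx -1016.9$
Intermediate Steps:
$s{\left(W \right)} = 0$ ($s{\left(W \right)} = 2 \left(W - W\right) 4 = 2 \cdot 0 \cdot 4 = 2 \cdot 0 = 0$)
$o{\left(V \right)} = 96 + V^{2} + 76 V$ ($o{\left(V \right)} = \left(-9 + V^{2} + 76 V\right) + 105 = 96 + V^{2} + 76 V$)
$P = 209 + 76 \sqrt{113}$ ($P = \left(96 + \left(\sqrt{108 + 5}\right)^{2} + 76 \sqrt{108 + 5}\right) - 0 = \left(96 + \left(\sqrt{113}\right)^{2} + 76 \sqrt{113}\right) + 0 = \left(96 + 113 + 76 \sqrt{113}\right) + 0 = \left(209 + 76 \sqrt{113}\right) + 0 = 209 + 76 \sqrt{113} \approx 1016.9$)
$- P = - (209 + 76 \sqrt{113}) = -209 - 76 \sqrt{113}$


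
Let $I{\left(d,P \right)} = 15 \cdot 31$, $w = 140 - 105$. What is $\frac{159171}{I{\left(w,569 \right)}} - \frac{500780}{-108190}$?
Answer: $\frac{18767283}{54095} \approx 346.93$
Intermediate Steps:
$w = 35$ ($w = 140 - 105 = 35$)
$I{\left(d,P \right)} = 465$
$\frac{159171}{I{\left(w,569 \right)}} - \frac{500780}{-108190} = \frac{159171}{465} - \frac{500780}{-108190} = 159171 \cdot \frac{1}{465} - - \frac{50078}{10819} = \frac{53057}{155} + \frac{50078}{10819} = \frac{18767283}{54095}$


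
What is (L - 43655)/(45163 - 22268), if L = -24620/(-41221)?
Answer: -359895627/188750959 ≈ -1.9067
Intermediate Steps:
L = 24620/41221 (L = -24620*(-1/41221) = 24620/41221 ≈ 0.59727)
(L - 43655)/(45163 - 22268) = (24620/41221 - 43655)/(45163 - 22268) = -1799478135/41221/22895 = -1799478135/41221*1/22895 = -359895627/188750959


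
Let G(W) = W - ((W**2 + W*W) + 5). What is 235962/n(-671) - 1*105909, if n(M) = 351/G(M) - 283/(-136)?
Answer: 319039248909/42496663 ≈ 7507.4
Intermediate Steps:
G(W) = -5 + W - 2*W**2 (G(W) = W - ((W**2 + W**2) + 5) = W - (2*W**2 + 5) = W - (5 + 2*W**2) = W + (-5 - 2*W**2) = -5 + W - 2*W**2)
n(M) = 283/136 + 351/(-5 + M - 2*M**2) (n(M) = 351/(-5 + M - 2*M**2) - 283/(-136) = 351/(-5 + M - 2*M**2) - 283*(-1/136) = 351/(-5 + M - 2*M**2) + 283/136 = 283/136 + 351/(-5 + M - 2*M**2))
235962/n(-671) - 1*105909 = 235962/(((-46321 - 283*(-671) + 566*(-671)**2)/(136*(5 - 1*(-671) + 2*(-671)**2)))) - 1*105909 = 235962/(((-46321 + 189893 + 566*450241)/(136*(5 + 671 + 2*450241)))) - 105909 = 235962/(((-46321 + 189893 + 254836406)/(136*(5 + 671 + 900482)))) - 105909 = 235962/(((1/136)*254979978/901158)) - 105909 = 235962/(((1/136)*(1/901158)*254979978)) - 105909 = 235962/(42496663/20426248) - 105909 = 235962*(20426248/42496663) - 105909 = 4819818330576/42496663 - 105909 = 319039248909/42496663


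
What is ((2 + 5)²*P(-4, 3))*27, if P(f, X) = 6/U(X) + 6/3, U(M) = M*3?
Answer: 3528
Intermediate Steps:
U(M) = 3*M
P(f, X) = 2 + 2/X (P(f, X) = 6/((3*X)) + 6/3 = 6*(1/(3*X)) + 6*(⅓) = 2/X + 2 = 2 + 2/X)
((2 + 5)²*P(-4, 3))*27 = ((2 + 5)²*(2 + 2/3))*27 = (7²*(2 + 2*(⅓)))*27 = (49*(2 + ⅔))*27 = (49*(8/3))*27 = (392/3)*27 = 3528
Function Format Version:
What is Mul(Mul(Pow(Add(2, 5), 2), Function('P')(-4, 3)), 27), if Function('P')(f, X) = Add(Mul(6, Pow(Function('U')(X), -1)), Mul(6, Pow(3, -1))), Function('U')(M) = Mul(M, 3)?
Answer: 3528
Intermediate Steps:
Function('U')(M) = Mul(3, M)
Function('P')(f, X) = Add(2, Mul(2, Pow(X, -1))) (Function('P')(f, X) = Add(Mul(6, Pow(Mul(3, X), -1)), Mul(6, Pow(3, -1))) = Add(Mul(6, Mul(Rational(1, 3), Pow(X, -1))), Mul(6, Rational(1, 3))) = Add(Mul(2, Pow(X, -1)), 2) = Add(2, Mul(2, Pow(X, -1))))
Mul(Mul(Pow(Add(2, 5), 2), Function('P')(-4, 3)), 27) = Mul(Mul(Pow(Add(2, 5), 2), Add(2, Mul(2, Pow(3, -1)))), 27) = Mul(Mul(Pow(7, 2), Add(2, Mul(2, Rational(1, 3)))), 27) = Mul(Mul(49, Add(2, Rational(2, 3))), 27) = Mul(Mul(49, Rational(8, 3)), 27) = Mul(Rational(392, 3), 27) = 3528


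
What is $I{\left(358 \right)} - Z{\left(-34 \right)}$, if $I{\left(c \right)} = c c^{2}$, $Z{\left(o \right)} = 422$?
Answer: $45882290$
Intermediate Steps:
$I{\left(c \right)} = c^{3}$
$I{\left(358 \right)} - Z{\left(-34 \right)} = 358^{3} - 422 = 45882712 - 422 = 45882290$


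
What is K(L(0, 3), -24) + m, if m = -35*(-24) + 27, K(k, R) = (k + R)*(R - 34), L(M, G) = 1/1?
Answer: 2201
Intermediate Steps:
L(M, G) = 1
K(k, R) = (-34 + R)*(R + k) (K(k, R) = (R + k)*(-34 + R) = (-34 + R)*(R + k))
m = 867 (m = 840 + 27 = 867)
K(L(0, 3), -24) + m = ((-24)**2 - 34*(-24) - 34*1 - 24*1) + 867 = (576 + 816 - 34 - 24) + 867 = 1334 + 867 = 2201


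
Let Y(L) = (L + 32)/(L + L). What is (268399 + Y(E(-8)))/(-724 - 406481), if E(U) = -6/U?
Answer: -322105/488646 ≈ -0.65918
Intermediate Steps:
Y(L) = (32 + L)/(2*L) (Y(L) = (32 + L)/((2*L)) = (32 + L)*(1/(2*L)) = (32 + L)/(2*L))
(268399 + Y(E(-8)))/(-724 - 406481) = (268399 + (32 - 6/(-8))/(2*((-6/(-8)))))/(-724 - 406481) = (268399 + (32 - 6*(-⅛))/(2*((-6*(-⅛)))))/(-407205) = (268399 + (32 + ¾)/(2*(¾)))*(-1/407205) = (268399 + (½)*(4/3)*(131/4))*(-1/407205) = (268399 + 131/6)*(-1/407205) = (1610525/6)*(-1/407205) = -322105/488646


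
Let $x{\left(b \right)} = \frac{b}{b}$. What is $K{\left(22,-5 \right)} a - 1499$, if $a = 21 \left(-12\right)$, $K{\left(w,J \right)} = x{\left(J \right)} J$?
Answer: $-239$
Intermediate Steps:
$x{\left(b \right)} = 1$
$K{\left(w,J \right)} = J$ ($K{\left(w,J \right)} = 1 J = J$)
$a = -252$
$K{\left(22,-5 \right)} a - 1499 = \left(-5\right) \left(-252\right) - 1499 = 1260 - 1499 = -239$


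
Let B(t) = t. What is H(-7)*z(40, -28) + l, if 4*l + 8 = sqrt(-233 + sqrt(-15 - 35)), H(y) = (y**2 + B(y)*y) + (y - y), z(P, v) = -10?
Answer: -982 + sqrt(-233 + 5*I*sqrt(2))/4 ≈ -981.94 + 3.8165*I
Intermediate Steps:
H(y) = 2*y**2 (H(y) = (y**2 + y*y) + (y - y) = (y**2 + y**2) + 0 = 2*y**2 + 0 = 2*y**2)
l = -2 + sqrt(-233 + 5*I*sqrt(2))/4 (l = -2 + sqrt(-233 + sqrt(-15 - 35))/4 = -2 + sqrt(-233 + sqrt(-50))/4 = -2 + sqrt(-233 + 5*I*sqrt(2))/4 ≈ -1.9421 + 3.8165*I)
H(-7)*z(40, -28) + l = (2*(-7)**2)*(-10) + (-2 + sqrt(-233 + 5*I*sqrt(2))/4) = (2*49)*(-10) + (-2 + sqrt(-233 + 5*I*sqrt(2))/4) = 98*(-10) + (-2 + sqrt(-233 + 5*I*sqrt(2))/4) = -980 + (-2 + sqrt(-233 + 5*I*sqrt(2))/4) = -982 + sqrt(-233 + 5*I*sqrt(2))/4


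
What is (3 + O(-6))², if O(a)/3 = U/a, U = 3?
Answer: 9/4 ≈ 2.2500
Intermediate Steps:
O(a) = 9/a (O(a) = 3*(3/a) = 9/a)
(3 + O(-6))² = (3 + 9/(-6))² = (3 + 9*(-⅙))² = (3 - 3/2)² = (3/2)² = 9/4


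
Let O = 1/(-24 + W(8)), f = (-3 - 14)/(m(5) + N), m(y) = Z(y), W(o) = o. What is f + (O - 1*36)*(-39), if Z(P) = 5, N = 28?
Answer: 742327/528 ≈ 1405.9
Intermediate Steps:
m(y) = 5
f = -17/33 (f = (-3 - 14)/(5 + 28) = -17/33 ≈ -0.51515)
O = -1/16 (O = 1/(-24 + 8) = 1/(-16) = -1/16 ≈ -0.062500)
f + (O - 1*36)*(-39) = -17/33 + (-1/16 - 1*36)*(-39) = -17/33 + (-1/16 - 36)*(-39) = -17/33 - 577/16*(-39) = -17/33 + 22503/16 = 742327/528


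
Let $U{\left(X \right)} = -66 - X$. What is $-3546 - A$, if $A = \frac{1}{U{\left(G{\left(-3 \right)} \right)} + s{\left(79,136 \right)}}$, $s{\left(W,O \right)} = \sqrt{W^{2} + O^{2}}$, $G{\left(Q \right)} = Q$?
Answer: $- \frac{73643391}{20768} - \frac{\sqrt{24737}}{20768} \approx -3546.0$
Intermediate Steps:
$s{\left(W,O \right)} = \sqrt{O^{2} + W^{2}}$
$A = \frac{1}{-63 + \sqrt{24737}}$ ($A = \frac{1}{\left(-66 - -3\right) + \sqrt{136^{2} + 79^{2}}} = \frac{1}{\left(-66 + 3\right) + \sqrt{18496 + 6241}} = \frac{1}{-63 + \sqrt{24737}} \approx 0.010607$)
$-3546 - A = -3546 - \left(\frac{63}{20768} + \frac{\sqrt{24737}}{20768}\right) = - \frac{73643391}{20768} - \frac{\sqrt{24737}}{20768}$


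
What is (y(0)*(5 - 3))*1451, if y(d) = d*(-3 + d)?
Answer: 0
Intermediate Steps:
(y(0)*(5 - 3))*1451 = ((0*(-3 + 0))*(5 - 3))*1451 = ((0*(-3))*2)*1451 = (0*2)*1451 = 0*1451 = 0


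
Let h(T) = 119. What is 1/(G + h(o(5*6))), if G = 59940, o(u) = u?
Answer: 1/60059 ≈ 1.6650e-5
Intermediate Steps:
1/(G + h(o(5*6))) = 1/(59940 + 119) = 1/60059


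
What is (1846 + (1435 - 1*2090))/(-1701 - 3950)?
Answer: -1191/5651 ≈ -0.21076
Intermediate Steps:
(1846 + (1435 - 1*2090))/(-1701 - 3950) = (1846 + (1435 - 2090))/(-5651) = (1846 - 655)*(-1/5651) = 1191*(-1/5651) = -1191/5651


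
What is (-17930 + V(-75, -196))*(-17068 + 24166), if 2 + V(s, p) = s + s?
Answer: -128346036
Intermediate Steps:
V(s, p) = -2 + 2*s (V(s, p) = -2 + (s + s) = -2 + 2*s)
(-17930 + V(-75, -196))*(-17068 + 24166) = (-17930 + (-2 + 2*(-75)))*(-17068 + 24166) = (-17930 + (-2 - 150))*7098 = (-17930 - 152)*7098 = -18082*7098 = -128346036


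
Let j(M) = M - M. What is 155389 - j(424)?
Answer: 155389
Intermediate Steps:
j(M) = 0
155389 - j(424) = 155389 - 1*0 = 155389 + 0 = 155389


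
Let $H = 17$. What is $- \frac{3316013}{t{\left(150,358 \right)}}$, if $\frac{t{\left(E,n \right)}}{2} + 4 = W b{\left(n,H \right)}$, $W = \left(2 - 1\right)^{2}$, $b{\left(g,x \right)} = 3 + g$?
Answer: $- \frac{3316013}{714} \approx -4644.3$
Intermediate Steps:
$W = 1$ ($W = 1^{2} = 1$)
$t{\left(E,n \right)} = -2 + 2 n$ ($t{\left(E,n \right)} = -8 + 2 \cdot 1 \left(3 + n\right) = -8 + 2 \left(3 + n\right) = -8 + \left(6 + 2 n\right) = -2 + 2 n$)
$- \frac{3316013}{t{\left(150,358 \right)}} = - \frac{3316013}{-2 + 2 \cdot 358} = - \frac{3316013}{-2 + 716} = - \frac{3316013}{714}$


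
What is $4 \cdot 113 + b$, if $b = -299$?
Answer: $153$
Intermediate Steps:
$4 \cdot 113 + b = 4 \cdot 113 - 299 = 452 - 299 = 153$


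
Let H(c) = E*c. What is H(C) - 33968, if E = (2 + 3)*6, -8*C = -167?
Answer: -133367/4 ≈ -33342.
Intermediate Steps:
C = 167/8 (C = -1/8*(-167) = 167/8 ≈ 20.875)
E = 30 (E = 5*6 = 30)
H(c) = 30*c
H(C) - 33968 = 30*(167/8) - 33968 = 2505/4 - 33968 = -133367/4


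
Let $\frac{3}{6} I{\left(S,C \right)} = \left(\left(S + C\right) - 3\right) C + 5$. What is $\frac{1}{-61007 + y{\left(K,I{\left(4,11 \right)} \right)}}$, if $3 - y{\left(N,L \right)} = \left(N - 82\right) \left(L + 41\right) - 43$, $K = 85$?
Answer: $- \frac{1}{61906} \approx -1.6154 \cdot 10^{-5}$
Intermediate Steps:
$I{\left(S,C \right)} = 10 + 2 C \left(-3 + C + S\right)$ ($I{\left(S,C \right)} = 2 \left(\left(\left(S + C\right) - 3\right) C + 5\right) = 2 \left(\left(\left(C + S\right) - 3\right) C + 5\right) = 2 \left(\left(-3 + C + S\right) C + 5\right) = 2 \left(C \left(-3 + C + S\right) + 5\right) = 2 \left(5 + C \left(-3 + C + S\right)\right) = 10 + 2 C \left(-3 + C + S\right)$)
$y{\left(N,L \right)} = 46 - \left(-82 + N\right) \left(41 + L\right)$ ($y{\left(N,L \right)} = 3 - \left(\left(N - 82\right) \left(L + 41\right) - 43\right) = 3 - \left(\left(-82 + N\right) \left(41 + L\right) - 43\right) = 3 - \left(-43 + \left(-82 + N\right) \left(41 + L\right)\right) = 46 - \left(-82 + N\right) \left(41 + L\right)$)
$\frac{1}{-61007 + y{\left(K,I{\left(4,11 \right)} \right)}} = \frac{1}{-61007 + \left(3408 - 3485 + 82 \left(10 - 66 + 2 \cdot 11^{2} + 2 \cdot 11 \cdot 4\right) - \left(10 - 66 + 2 \cdot 11^{2} + 2 \cdot 11 \cdot 4\right) 85\right)} = \frac{1}{-61007 + \left(3408 - 3485 + 82 \left(10 - 66 + 2 \cdot 121 + 88\right) - \left(10 - 66 + 2 \cdot 121 + 88\right) 85\right)} = \frac{1}{-61007 + \left(3408 - 3485 + 82 \left(10 - 66 + 242 + 88\right) - \left(10 - 66 + 242 + 88\right) 85\right)} = \frac{1}{-61007 + \left(3408 - 3485 + 82 \cdot 274 - 274 \cdot 85\right)} = \frac{1}{-61007 + \left(3408 - 3485 + 22468 - 23290\right)} = \frac{1}{-61007 - 899} = \frac{1}{-61906} = - \frac{1}{61906}$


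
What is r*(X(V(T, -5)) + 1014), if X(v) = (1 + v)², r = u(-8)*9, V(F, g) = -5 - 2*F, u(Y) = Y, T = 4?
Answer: -83376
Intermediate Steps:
r = -72 (r = -8*9 = -72)
r*(X(V(T, -5)) + 1014) = -72*((1 + (-5 - 2*4))² + 1014) = -72*((1 + (-5 - 8))² + 1014) = -72*((1 - 13)² + 1014) = -72*((-12)² + 1014) = -72*(144 + 1014) = -72*1158 = -83376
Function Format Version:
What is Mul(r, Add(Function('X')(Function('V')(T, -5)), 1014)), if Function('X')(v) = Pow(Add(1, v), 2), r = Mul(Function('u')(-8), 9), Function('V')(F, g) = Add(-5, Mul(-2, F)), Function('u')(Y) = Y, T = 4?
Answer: -83376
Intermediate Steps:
r = -72 (r = Mul(-8, 9) = -72)
Mul(r, Add(Function('X')(Function('V')(T, -5)), 1014)) = Mul(-72, Add(Pow(Add(1, Add(-5, Mul(-2, 4))), 2), 1014)) = Mul(-72, Add(Pow(Add(1, Add(-5, -8)), 2), 1014)) = Mul(-72, Add(Pow(Add(1, -13), 2), 1014)) = Mul(-72, Add(Pow(-12, 2), 1014)) = Mul(-72, Add(144, 1014)) = Mul(-72, 1158) = -83376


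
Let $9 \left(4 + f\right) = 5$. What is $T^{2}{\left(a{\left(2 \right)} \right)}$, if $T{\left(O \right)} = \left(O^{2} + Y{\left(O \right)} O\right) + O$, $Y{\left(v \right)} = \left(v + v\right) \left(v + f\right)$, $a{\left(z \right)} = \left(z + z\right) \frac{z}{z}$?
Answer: $\frac{115600}{81} \approx 1427.2$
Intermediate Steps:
$f = - \frac{31}{9}$ ($f = -4 + \frac{1}{9} \cdot 5 = -4 + \frac{5}{9} = - \frac{31}{9} \approx -3.4444$)
$a{\left(z \right)} = 2 z$ ($a{\left(z \right)} = 2 z 1 = 2 z$)
$Y{\left(v \right)} = 2 v \left(- \frac{31}{9} + v\right)$ ($Y{\left(v \right)} = \left(v + v\right) \left(v - \frac{31}{9}\right) = 2 v \left(- \frac{31}{9} + v\right)$)
$T{\left(O \right)} = O + O^{2} + \frac{2 O^{2} \left(-31 + 9 O\right)}{9}$ ($T{\left(O \right)} = \left(O^{2} + \frac{2 O \left(-31 + 9 O\right)}{9} O\right) + O = \left(O^{2} + \frac{2 O^{2} \left(-31 + 9 O\right)}{9}\right) + O = O + O^{2} + \frac{2 O^{2} \left(-31 + 9 O\right)}{9}$)
$T^{2}{\left(a{\left(2 \right)} \right)} = \left(\frac{2 \cdot 2 \left(9 - 53 \cdot 2 \cdot 2 + 18 \left(2 \cdot 2\right)^{2}\right)}{9}\right)^{2} = \left(\frac{1}{9} \cdot 4 \left(9 - 212 + 18 \cdot 4^{2}\right)\right)^{2} = \left(\frac{1}{9} \cdot 4 \left(9 - 212 + 18 \cdot 16\right)\right)^{2} = \left(\frac{1}{9} \cdot 4 \left(9 - 212 + 288\right)\right)^{2} = \left(\frac{1}{9} \cdot 4 \cdot 85\right)^{2} = \left(\frac{340}{9}\right)^{2} = \frac{115600}{81}$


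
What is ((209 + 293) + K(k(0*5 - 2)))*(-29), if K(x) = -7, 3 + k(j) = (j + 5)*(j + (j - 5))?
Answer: -14355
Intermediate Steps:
k(j) = -3 + (-5 + 2*j)*(5 + j) (k(j) = -3 + (j + 5)*(j + (j - 5)) = -3 + (5 + j)*(j + (-5 + j)) = -3 + (5 + j)*(-5 + 2*j) = -3 + (-5 + 2*j)*(5 + j))
((209 + 293) + K(k(0*5 - 2)))*(-29) = ((209 + 293) - 7)*(-29) = (502 - 7)*(-29) = 495*(-29) = -14355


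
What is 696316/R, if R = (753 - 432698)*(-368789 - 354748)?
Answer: 696316/312528189465 ≈ 2.2280e-6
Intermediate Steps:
R = 312528189465 (R = -431945*(-723537) = 312528189465)
696316/R = 696316/312528189465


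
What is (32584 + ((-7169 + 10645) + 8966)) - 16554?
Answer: 28472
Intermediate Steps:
(32584 + ((-7169 + 10645) + 8966)) - 16554 = (32584 + (3476 + 8966)) - 16554 = (32584 + 12442) - 16554 = 45026 - 16554 = 28472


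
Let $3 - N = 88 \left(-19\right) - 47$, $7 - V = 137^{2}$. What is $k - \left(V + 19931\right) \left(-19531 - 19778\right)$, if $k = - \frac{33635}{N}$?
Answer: $\frac{11304241561}{246} \approx 4.5952 \cdot 10^{7}$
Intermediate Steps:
$V = -18762$ ($V = 7 - 137^{2} = 7 - 18769 = -18762$)
$N = 1722$ ($N = 3 - \left(88 \left(-19\right) - 47\right) = 3 - \left(-1672 - 47\right) = 3 - -1719 = 3 + 1719 = 1722$)
$k = - \frac{4805}{246}$ ($k = - \frac{33635}{1722} = \left(-33635\right) \frac{1}{1722} = - \frac{4805}{246} \approx -19.533$)
$k - \left(V + 19931\right) \left(-19531 - 19778\right) = - \frac{4805}{246} - \left(-18762 + 19931\right) \left(-19531 - 19778\right) = - \frac{4805}{246} - 1169 \left(-39309\right) = - \frac{4805}{246} - -45952221 = - \frac{4805}{246} + 45952221 = \frac{11304241561}{246}$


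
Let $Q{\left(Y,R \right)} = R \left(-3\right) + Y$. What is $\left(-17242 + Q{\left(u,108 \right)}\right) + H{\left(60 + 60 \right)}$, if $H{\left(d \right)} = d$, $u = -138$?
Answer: $-17584$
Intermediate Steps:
$Q{\left(Y,R \right)} = Y - 3 R$ ($Q{\left(Y,R \right)} = - 3 R + Y = Y - 3 R$)
$\left(-17242 + Q{\left(u,108 \right)}\right) + H{\left(60 + 60 \right)} = \left(-17242 - 462\right) + \left(60 + 60\right) = \left(-17242 - 462\right) + 120 = -17704 + 120 = -17584$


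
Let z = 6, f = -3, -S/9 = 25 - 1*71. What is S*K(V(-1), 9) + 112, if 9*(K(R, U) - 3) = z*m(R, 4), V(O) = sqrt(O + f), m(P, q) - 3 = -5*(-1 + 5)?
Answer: -3338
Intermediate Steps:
S = 414 (S = -9*(25 - 1*71) = -9*(25 - 71) = -9*(-46) = 414)
m(P, q) = -17 (m(P, q) = 3 - 5*(-1 + 5) = 3 - 5*4 = 3 - 20 = -17)
V(O) = sqrt(-3 + O) (V(O) = sqrt(O - 3) = sqrt(-3 + O))
K(R, U) = -25/3 (K(R, U) = 3 + (6*(-17))/9 = 3 + (1/9)*(-102) = 3 - 34/3 = -25/3)
S*K(V(-1), 9) + 112 = 414*(-25/3) + 112 = -3450 + 112 = -3338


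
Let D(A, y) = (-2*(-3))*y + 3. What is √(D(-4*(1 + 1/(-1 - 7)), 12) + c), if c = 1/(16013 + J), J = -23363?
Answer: √3307494/210 ≈ 8.6602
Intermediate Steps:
D(A, y) = 3 + 6*y (D(A, y) = 6*y + 3 = 3 + 6*y)
c = -1/7350 (c = 1/(16013 - 23363) = 1/(-7350) = -1/7350 ≈ -0.00013605)
√(D(-4*(1 + 1/(-1 - 7)), 12) + c) = √((3 + 6*12) - 1/7350) = √((3 + 72) - 1/7350) = √(75 - 1/7350) = √(551249/7350) = √3307494/210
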